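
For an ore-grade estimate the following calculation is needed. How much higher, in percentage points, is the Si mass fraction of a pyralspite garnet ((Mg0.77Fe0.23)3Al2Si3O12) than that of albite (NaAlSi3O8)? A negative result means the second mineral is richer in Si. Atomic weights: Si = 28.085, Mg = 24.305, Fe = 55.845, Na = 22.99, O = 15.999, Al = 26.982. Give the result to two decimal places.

-12.30 percentage points

Si in (Mg0.77Fe0.23)3Al2Si3O12: molar mass 424.885 g/mol; 3×28.085 = 84.255 g → 19.83 wt%.
Si in NaAlSi3O8: molar mass 262.219 g/mol; 3×28.085 = 84.255 g → 32.13 wt%.
Difference = 19.83 − 32.13 = -12.30 percentage points.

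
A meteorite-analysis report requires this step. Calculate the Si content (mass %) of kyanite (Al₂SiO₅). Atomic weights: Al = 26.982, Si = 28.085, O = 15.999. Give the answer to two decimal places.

17.33 mass %

Molar mass of Al₂SiO₅: 2×26.982 + 1×28.085 + 5×15.999 = 162.044 g/mol.
Mass of Si per formula unit: 1 × 28.085 = 28.085 g.
Weight fraction Si = 28.085 / 162.044 = 0.1733.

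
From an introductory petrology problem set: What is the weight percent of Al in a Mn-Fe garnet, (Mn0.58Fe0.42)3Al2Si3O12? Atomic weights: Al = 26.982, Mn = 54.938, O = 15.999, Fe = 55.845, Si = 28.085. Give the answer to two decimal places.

10.88 wt%

Molar mass of (Mn0.58Fe0.42)3Al2Si3O12: 1.74·54.938 + 1.26·55.845 + 2·26.982 + 3·28.085 + 12·15.999 = 496.164 g/mol.
Mass of Al per formula unit: 2 × 26.982 = 53.964 g.
Weight fraction Al = 53.964 / 496.164 = 0.1088.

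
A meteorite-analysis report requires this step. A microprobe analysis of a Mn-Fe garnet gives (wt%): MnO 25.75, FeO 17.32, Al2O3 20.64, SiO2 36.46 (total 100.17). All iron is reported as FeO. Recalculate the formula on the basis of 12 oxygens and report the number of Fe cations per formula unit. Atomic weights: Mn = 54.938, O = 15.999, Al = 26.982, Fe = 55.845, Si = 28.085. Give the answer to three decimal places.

25.75 wt% MnO ÷ 70.937 g/mol = 0.36300 mol, giving 0.36300 Mn and 0.36300 O.
17.32 wt% FeO ÷ 71.844 g/mol = 0.24108 mol, giving 0.24108 Fe and 0.24108 O.
20.64 wt% Al2O3 ÷ 101.961 g/mol = 0.20243 mol, giving 0.40486 Al and 0.60729 O.
36.46 wt% SiO2 ÷ 60.083 g/mol = 0.60683 mol, giving 0.60683 Si and 1.21366 O.
Oxygen sums to 2.42503; scaling by 12/2.42503 = 4.94839 puts the formula on 12 O.
Fe: 0.24108 × 4.94839 = 1.193 atoms per formula unit.

1.193 Fe apfu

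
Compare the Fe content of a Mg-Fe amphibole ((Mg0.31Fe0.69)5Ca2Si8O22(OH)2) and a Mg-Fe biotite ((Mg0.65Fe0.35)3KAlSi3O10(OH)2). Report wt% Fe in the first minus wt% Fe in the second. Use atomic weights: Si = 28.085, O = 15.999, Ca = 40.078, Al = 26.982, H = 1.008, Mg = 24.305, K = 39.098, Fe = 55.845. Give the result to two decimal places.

Fe in (Mg0.31Fe0.69)5Ca2Si8O22(OH)2: molar mass 921.166 g/mol; 3.45×55.845 = 192.665 g → 20.92 wt%.
Fe in (Mg0.65Fe0.35)3KAlSi3O10(OH)2: molar mass 450.371 g/mol; 1.05×55.845 = 58.637 g → 13.02 wt%.
Difference = 20.92 − 13.02 = 7.90 percentage points.

7.90 percentage points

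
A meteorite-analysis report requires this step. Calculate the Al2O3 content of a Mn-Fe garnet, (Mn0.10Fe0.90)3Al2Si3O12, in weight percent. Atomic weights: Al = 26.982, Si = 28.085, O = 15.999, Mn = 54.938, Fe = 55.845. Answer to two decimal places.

M((Mn0.10Fe0.90)3Al2Si3O12) = 497.470 g/mol; M(Al2O3) = 101.961 g/mol.
Moles Al2O3 per formula unit = 2 Al ÷ 2 = 1.0000.
Al2O3 fraction = (1.0000 × 101.961) / 497.470 = 101.961/497.470 = 0.2050.

20.50 wt%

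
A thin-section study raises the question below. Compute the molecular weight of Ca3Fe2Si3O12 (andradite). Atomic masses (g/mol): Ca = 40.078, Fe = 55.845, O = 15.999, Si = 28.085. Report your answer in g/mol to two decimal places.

The formula mass is the sum 3·40.078 + 2·55.845 + 3·28.085 + 12·15.999.

508.17 g/mol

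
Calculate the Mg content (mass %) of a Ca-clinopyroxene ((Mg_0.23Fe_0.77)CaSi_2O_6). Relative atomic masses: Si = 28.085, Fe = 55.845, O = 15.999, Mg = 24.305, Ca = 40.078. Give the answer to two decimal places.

M((Mg_0.23Fe_0.77)CaSi_2O_6) = 240.833 g/mol.
Mg contributes 0.23 × 24.305 = 5.590 g per mole.
5.590/240.833 = 0.0232 → 2.32%.

2.32 mass %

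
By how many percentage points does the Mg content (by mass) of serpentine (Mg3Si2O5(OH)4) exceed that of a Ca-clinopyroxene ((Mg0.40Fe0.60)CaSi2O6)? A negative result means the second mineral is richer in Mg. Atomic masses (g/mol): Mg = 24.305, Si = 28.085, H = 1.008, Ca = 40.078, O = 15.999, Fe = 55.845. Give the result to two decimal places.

Mg in Mg3Si2O5(OH)4: molar mass 277.108 g/mol; 3×24.305 = 72.915 g → 26.31 wt%.
Mg in (Mg0.40Fe0.60)CaSi2O6: molar mass 235.471 g/mol; 0.40×24.305 = 9.722 g → 4.13 wt%.
Difference = 26.31 − 4.13 = 22.18 percentage points.

22.18 percentage points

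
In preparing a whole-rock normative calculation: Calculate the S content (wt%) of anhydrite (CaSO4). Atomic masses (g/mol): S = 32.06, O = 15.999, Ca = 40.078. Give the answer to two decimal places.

23.55 wt%

Formula mass = 1*40.078 + 1*32.06 + 4*15.999 = 136.134 g/mol, of which 32.060 g is S.
So S makes up 32.060/136.134 = 0.2355 of the mass, i.e. 23.55%.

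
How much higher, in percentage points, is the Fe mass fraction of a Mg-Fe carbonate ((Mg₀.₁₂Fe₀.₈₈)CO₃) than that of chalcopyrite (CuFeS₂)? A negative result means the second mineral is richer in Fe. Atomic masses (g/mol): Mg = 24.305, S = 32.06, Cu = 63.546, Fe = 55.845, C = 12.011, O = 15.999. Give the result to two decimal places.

13.42 percentage points

Fe in (Mg₀.₁₂Fe₀.₈₈)CO₃: molar mass 112.068 g/mol; 0.88×55.845 = 49.144 g → 43.85 wt%.
Fe in CuFeS₂: molar mass 183.511 g/mol; 1×55.845 = 55.845 g → 30.43 wt%.
Difference = 43.85 − 30.43 = 13.42 percentage points.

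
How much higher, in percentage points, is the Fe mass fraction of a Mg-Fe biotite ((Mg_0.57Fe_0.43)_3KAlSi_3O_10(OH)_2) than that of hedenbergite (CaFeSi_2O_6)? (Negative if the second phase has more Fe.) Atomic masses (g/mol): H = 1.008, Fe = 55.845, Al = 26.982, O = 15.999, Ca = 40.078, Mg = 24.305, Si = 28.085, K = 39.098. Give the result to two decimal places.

-6.78 percentage points

M((Mg_0.57Fe_0.43)_3KAlSi_3O_10(OH)_2) = 457.941 g/mol, so wt% Fe = 72.040/457.941 × 100 = 15.73%.
M(CaFeSi_2O_6) = 248.087 g/mol, so wt% Fe = 55.845/248.087 × 100 = 22.51%.
15.73 − 22.51 = -6.78 pp.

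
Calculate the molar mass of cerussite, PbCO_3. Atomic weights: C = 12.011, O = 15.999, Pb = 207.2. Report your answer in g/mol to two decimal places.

M = 1(207.2) + 1(12.011) + 3(15.999)

267.21 g/mol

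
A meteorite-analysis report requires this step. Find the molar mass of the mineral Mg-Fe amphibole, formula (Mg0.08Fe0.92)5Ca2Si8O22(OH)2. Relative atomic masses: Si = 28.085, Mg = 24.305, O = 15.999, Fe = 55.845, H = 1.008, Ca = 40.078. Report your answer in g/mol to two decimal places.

The formula mass is the sum 0.40(24.305) + 4.60(55.845) + 2(40.078) + 8(28.085) + 24(15.999) + 2(1.008).

957.44 g/mol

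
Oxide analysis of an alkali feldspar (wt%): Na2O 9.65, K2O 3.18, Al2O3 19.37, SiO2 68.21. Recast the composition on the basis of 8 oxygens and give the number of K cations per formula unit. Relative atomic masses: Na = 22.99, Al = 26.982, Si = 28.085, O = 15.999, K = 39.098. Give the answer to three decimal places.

0.178 K apfu

Na2O: 9.65/61.979 = 0.15570 mol → 0.31140 mol Na, 0.15570 mol O.
K2O: 3.18/94.195 = 0.03376 mol → 0.06752 mol K, 0.03376 mol O.
Al2O3: 19.37/101.961 = 0.18997 mol → 0.37994 mol Al, 0.56991 mol O.
SiO2: 68.21/60.083 = 1.13526 mol → 1.13526 mol Si, 2.27052 mol O.
Total oxygen = 3.02989 mol. Normalization factor = 8/3.02989 = 2.64036.
K per 8 O = 0.06752 × 2.64036 = 0.178.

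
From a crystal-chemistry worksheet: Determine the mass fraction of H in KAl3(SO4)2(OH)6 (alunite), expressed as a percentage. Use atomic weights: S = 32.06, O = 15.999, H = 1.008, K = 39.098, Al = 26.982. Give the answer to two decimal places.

M(KAl3(SO4)2(OH)6) = 414.198 g/mol.
H contributes 6 × 1.008 = 6.048 g per mole.
6.048/414.198 = 0.0146 → 1.46%.

1.46 wt%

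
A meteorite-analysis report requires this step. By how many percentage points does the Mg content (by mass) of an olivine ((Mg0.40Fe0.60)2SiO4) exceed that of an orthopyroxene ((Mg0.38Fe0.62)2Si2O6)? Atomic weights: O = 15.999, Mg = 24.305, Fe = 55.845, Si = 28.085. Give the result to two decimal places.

3.19 percentage points

M((Mg0.40Fe0.60)2SiO4) = 178.539 g/mol, so wt% Mg = 19.444/178.539 × 100 = 10.89%.
M((Mg0.38Fe0.62)2Si2O6) = 239.884 g/mol, so wt% Mg = 18.472/239.884 × 100 = 7.70%.
10.89 − 7.70 = 3.19 pp.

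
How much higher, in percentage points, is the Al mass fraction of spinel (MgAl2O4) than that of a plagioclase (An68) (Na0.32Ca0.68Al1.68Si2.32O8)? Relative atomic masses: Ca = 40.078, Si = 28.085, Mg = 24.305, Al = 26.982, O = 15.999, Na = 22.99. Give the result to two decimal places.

21.33 percentage points

Al in MgAl2O4: molar mass 142.265 g/mol; 2×26.982 = 53.964 g → 37.93 wt%.
Al in Na0.32Ca0.68Al1.68Si2.32O8: molar mass 273.089 g/mol; 1.68×26.982 = 45.330 g → 16.60 wt%.
Difference = 37.93 − 16.60 = 21.33 percentage points.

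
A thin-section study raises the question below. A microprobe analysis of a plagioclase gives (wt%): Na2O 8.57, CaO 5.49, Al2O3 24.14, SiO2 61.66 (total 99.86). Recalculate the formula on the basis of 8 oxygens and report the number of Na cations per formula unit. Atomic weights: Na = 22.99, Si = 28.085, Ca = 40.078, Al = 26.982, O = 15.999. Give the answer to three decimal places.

0.738 Na apfu

8.57 wt% Na2O ÷ 61.979 g/mol = 0.13827 mol, giving 0.27654 Na and 0.13827 O.
5.49 wt% CaO ÷ 56.077 g/mol = 0.09790 mol, giving 0.09790 Ca and 0.09790 O.
24.14 wt% Al2O3 ÷ 101.961 g/mol = 0.23676 mol, giving 0.47352 Al and 0.71028 O.
61.66 wt% SiO2 ÷ 60.083 g/mol = 1.02625 mol, giving 1.02625 Si and 2.05250 O.
Oxygen sums to 2.99895; scaling by 8/2.99895 = 2.66760 puts the formula on 8 O.
Na: 0.27654 × 2.66760 = 0.738 atoms per formula unit.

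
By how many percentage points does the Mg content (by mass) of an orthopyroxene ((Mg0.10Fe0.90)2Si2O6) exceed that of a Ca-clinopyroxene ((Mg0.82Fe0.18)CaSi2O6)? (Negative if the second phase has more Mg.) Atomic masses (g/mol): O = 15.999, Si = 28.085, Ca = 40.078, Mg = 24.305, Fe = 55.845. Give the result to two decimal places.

First mineral: 4.861 g Mg in 257.546 g formula = 1.89 wt% Mg.
Second mineral: 19.930 g Mg in 222.224 g formula = 8.97 wt% Mg.
1.89% − 8.97% gives a difference of -7.08 percentage points.

-7.08 percentage points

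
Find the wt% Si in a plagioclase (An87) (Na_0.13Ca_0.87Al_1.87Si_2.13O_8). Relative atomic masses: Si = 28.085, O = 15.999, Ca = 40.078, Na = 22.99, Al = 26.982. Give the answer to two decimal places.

M(Na_0.13Ca_0.87Al_1.87Si_2.13O_8) = 276.126 g/mol.
Si contributes 2.13 × 28.085 = 59.821 g per mole.
59.821/276.126 = 0.2166 → 21.66%.

21.66 wt%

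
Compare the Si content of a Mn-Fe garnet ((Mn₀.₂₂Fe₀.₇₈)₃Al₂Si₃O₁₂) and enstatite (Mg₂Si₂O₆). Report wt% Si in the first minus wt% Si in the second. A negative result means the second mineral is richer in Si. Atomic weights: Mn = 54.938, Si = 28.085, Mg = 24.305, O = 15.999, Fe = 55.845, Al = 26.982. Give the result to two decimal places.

-11.03 percentage points

M((Mn₀.₂₂Fe₀.₇₈)₃Al₂Si₃O₁₂) = 497.143 g/mol, so wt% Si = 84.255/497.143 × 100 = 16.95%.
M(Mg₂Si₂O₆) = 200.774 g/mol, so wt% Si = 56.170/200.774 × 100 = 27.98%.
16.95 − 27.98 = -11.03 pp.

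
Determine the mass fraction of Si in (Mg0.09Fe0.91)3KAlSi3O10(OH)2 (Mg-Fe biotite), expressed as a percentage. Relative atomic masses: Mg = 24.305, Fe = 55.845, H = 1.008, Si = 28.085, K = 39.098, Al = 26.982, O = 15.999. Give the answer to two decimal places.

Molar mass of (Mg0.09Fe0.91)3KAlSi3O10(OH)2: 0.27·24.305 + 2.73·55.845 + 1·39.098 + 1·26.982 + 3·28.085 + 12·15.999 + 2·1.008 = 503.358 g/mol.
Mass of Si per formula unit: 3 × 28.085 = 84.255 g.
Weight fraction Si = 84.255 / 503.358 = 0.1674.

16.74 mass %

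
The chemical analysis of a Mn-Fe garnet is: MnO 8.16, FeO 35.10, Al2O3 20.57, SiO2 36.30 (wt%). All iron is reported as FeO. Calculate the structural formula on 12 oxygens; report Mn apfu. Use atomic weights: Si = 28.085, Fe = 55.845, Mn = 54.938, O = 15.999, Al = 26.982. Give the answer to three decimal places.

0.571 Mn apfu

8.16 wt% MnO ÷ 70.937 g/mol = 0.11503 mol, giving 0.11503 Mn and 0.11503 O.
35.10 wt% FeO ÷ 71.844 g/mol = 0.48856 mol, giving 0.48856 Fe and 0.48856 O.
20.57 wt% Al2O3 ÷ 101.961 g/mol = 0.20174 mol, giving 0.40348 Al and 0.60522 O.
36.30 wt% SiO2 ÷ 60.083 g/mol = 0.60416 mol, giving 0.60416 Si and 1.20832 O.
Oxygen sums to 2.41713; scaling by 12/2.41713 = 4.96457 puts the formula on 12 O.
Mn: 0.11503 × 4.96457 = 0.571 atoms per formula unit.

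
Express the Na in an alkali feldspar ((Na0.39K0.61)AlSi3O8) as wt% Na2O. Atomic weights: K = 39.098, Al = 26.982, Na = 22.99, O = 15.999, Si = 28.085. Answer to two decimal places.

Molar mass of (Na0.39K0.61)AlSi3O8 = 0.39·22.99 + 0.61·39.098 + 1·26.982 + 3·28.085 + 8·15.999 = 272.045 g/mol.
Each formula unit contains 0.39 Na, equivalent to 0.39/2 = 0.1950 mol Na2O.
M(Na2O) = 2×22.99 + 1×15.999 = 61.979 g/mol.
Mass of Na2O per formula unit = 0.1950 × 61.979 = 12.086 g.
Na2O wt% = 12.086 / 272.045 × 100 = 4.44%.

4.44 wt%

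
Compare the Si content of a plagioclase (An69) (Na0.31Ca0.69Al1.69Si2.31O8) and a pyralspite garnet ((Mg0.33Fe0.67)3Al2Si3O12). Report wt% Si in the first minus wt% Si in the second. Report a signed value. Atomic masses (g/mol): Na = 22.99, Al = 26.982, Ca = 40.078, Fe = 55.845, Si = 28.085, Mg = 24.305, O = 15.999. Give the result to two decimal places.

5.68 percentage points

First mineral: 64.876 g Si in 273.249 g formula = 23.74 wt% Si.
Second mineral: 84.255 g Si in 466.517 g formula = 18.06 wt% Si.
23.74% − 18.06% gives a difference of 5.68 percentage points.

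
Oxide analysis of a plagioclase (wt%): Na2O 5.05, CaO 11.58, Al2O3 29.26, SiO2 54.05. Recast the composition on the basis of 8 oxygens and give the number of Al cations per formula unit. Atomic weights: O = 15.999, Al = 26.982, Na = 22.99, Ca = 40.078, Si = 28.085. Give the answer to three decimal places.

1.557 Al apfu

Na2O (M=61.979): mol = 0.08148; Na = 0.16296, O = 0.08148.
CaO (M=56.077): mol = 0.20650; Ca = 0.20650, O = 0.20650.
Al2O3 (M=101.961): mol = 0.28697; Al = 0.57394, O = 0.86091.
SiO2 (M=60.083): mol = 0.89959; Si = 0.89959, O = 1.79918.
ΣO = 2.94807; factor = 8/ΣO = 2.71364.
Al apfu = 0.57394 × 2.71364 = 1.557.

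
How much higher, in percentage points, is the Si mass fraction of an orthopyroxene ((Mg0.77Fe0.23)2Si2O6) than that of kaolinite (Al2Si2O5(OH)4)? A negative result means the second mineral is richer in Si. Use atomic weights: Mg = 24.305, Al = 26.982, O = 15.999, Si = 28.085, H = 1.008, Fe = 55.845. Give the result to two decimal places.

M((Mg0.77Fe0.23)2Si2O6) = 215.282 g/mol, so wt% Si = 56.170/215.282 × 100 = 26.09%.
M(Al2Si2O5(OH)4) = 258.157 g/mol, so wt% Si = 56.170/258.157 × 100 = 21.76%.
26.09 − 21.76 = 4.33 pp.

4.33 percentage points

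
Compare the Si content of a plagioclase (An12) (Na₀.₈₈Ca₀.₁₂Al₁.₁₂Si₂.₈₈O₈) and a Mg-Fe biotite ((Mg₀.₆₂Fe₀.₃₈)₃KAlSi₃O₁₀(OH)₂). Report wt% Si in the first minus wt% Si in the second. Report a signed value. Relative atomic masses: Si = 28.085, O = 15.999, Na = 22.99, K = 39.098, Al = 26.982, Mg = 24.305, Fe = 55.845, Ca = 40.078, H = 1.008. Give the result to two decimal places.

12.03 percentage points

M(Na₀.₈₈Ca₀.₁₂Al₁.₁₂Si₂.₈₈O₈) = 264.137 g/mol, so wt% Si = 80.885/264.137 × 100 = 30.62%.
M((Mg₀.₆₂Fe₀.₃₈)₃KAlSi₃O₁₀(OH)₂) = 453.210 g/mol, so wt% Si = 84.255/453.210 × 100 = 18.59%.
30.62 − 18.59 = 12.03 pp.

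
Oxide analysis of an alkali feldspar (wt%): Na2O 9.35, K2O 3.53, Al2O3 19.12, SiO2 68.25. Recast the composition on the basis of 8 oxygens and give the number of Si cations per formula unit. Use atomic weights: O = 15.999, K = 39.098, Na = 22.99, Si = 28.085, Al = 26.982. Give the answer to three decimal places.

3.006 Si apfu

9.35 wt% Na2O ÷ 61.979 g/mol = 0.15086 mol, giving 0.30172 Na and 0.15086 O.
3.53 wt% K2O ÷ 94.195 g/mol = 0.03748 mol, giving 0.07496 K and 0.03748 O.
19.12 wt% Al2O3 ÷ 101.961 g/mol = 0.18752 mol, giving 0.37504 Al and 0.56256 O.
68.25 wt% SiO2 ÷ 60.083 g/mol = 1.13593 mol, giving 1.13593 Si and 2.27186 O.
Oxygen sums to 3.02276; scaling by 8/3.02276 = 2.64659 puts the formula on 8 O.
Si: 1.13593 × 2.64659 = 3.006 atoms per formula unit.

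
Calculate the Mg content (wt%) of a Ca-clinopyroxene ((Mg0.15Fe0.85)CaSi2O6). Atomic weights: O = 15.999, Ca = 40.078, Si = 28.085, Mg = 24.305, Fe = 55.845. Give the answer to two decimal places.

1.50 wt%

Molar mass of (Mg0.15Fe0.85)CaSi2O6: 0.15·24.305 + 0.85·55.845 + 1·40.078 + 2·28.085 + 6·15.999 = 243.356 g/mol.
Mass of Mg per formula unit: 0.15 × 24.305 = 3.646 g.
Weight fraction Mg = 3.646 / 243.356 = 0.0150.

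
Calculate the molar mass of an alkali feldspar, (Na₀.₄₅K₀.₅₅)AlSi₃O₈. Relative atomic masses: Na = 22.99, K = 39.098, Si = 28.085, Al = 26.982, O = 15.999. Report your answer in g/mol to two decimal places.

Na: 0.45 × 22.99 = 10.3455
K: 0.55 × 39.098 = 21.5039
Al: 1 × 26.982 = 26.9820
Si: 3 × 28.085 = 84.2550
O: 8 × 15.999 = 127.9920
Summing the contributions gives the formula mass.

271.08 g/mol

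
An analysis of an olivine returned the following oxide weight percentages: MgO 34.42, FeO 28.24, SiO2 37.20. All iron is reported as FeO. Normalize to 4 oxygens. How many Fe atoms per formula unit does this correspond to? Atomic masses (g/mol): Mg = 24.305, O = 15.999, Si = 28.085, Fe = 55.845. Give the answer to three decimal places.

MgO: 34.42/40.304 = 0.85401 mol → 0.85401 mol Mg, 0.85401 mol O.
FeO: 28.24/71.844 = 0.39307 mol → 0.39307 mol Fe, 0.39307 mol O.
SiO2: 37.20/60.083 = 0.61914 mol → 0.61914 mol Si, 1.23828 mol O.
Total oxygen = 2.48536 mol. Normalization factor = 4/2.48536 = 1.60942.
Fe per 4 O = 0.39307 × 1.60942 = 0.633.

0.633 Fe apfu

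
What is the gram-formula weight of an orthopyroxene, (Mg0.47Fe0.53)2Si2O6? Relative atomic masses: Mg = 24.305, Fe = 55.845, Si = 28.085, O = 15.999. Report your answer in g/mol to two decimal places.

234.21 g/mol

M = 0.94*24.305 + 1.06*55.845 + 2*28.085 + 6*15.999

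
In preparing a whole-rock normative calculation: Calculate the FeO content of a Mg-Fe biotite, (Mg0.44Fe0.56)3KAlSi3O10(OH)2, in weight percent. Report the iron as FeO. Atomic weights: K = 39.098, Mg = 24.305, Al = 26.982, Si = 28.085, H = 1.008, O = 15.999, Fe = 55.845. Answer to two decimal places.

25.67 wt%

M((Mg0.44Fe0.56)3KAlSi3O10(OH)2) = 470.241 g/mol; M(FeO) = 71.844 g/mol.
Moles FeO per formula unit = 1.68 Fe ÷ 1 = 1.6800.
FeO fraction = (1.6800 × 71.844) / 470.241 = 120.698/470.241 = 0.2567.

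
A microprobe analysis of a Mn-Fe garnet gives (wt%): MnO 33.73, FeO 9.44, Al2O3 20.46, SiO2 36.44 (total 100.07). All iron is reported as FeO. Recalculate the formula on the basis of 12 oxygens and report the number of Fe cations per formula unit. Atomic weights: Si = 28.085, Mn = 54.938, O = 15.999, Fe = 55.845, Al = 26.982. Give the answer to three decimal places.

0.651 Fe apfu

33.73 wt% MnO ÷ 70.937 g/mol = 0.47549 mol, giving 0.47549 Mn and 0.47549 O.
9.44 wt% FeO ÷ 71.844 g/mol = 0.13140 mol, giving 0.13140 Fe and 0.13140 O.
20.46 wt% Al2O3 ÷ 101.961 g/mol = 0.20066 mol, giving 0.40132 Al and 0.60198 O.
36.44 wt% SiO2 ÷ 60.083 g/mol = 0.60649 mol, giving 0.60649 Si and 1.21298 O.
Oxygen sums to 2.42185; scaling by 12/2.42185 = 4.95489 puts the formula on 12 O.
Fe: 0.13140 × 4.95489 = 0.651 atoms per formula unit.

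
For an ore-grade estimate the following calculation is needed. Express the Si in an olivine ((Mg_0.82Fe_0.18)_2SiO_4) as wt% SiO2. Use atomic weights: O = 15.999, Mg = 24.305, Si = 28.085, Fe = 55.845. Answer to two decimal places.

M((Mg_0.82Fe_0.18)_2SiO_4) = 152.045 g/mol; M(SiO2) = 60.083 g/mol.
Moles SiO2 per formula unit = 1 Si ÷ 1 = 1.0000.
SiO2 fraction = (1.0000 × 60.083) / 152.045 = 60.083/152.045 = 0.3952.

39.52 wt%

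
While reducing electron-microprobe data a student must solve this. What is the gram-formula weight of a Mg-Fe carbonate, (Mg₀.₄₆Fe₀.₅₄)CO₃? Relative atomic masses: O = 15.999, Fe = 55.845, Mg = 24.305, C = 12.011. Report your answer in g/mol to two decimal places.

M = 0.46(24.305) + 0.54(55.845) + 1(12.011) + 3(15.999)

101.34 g/mol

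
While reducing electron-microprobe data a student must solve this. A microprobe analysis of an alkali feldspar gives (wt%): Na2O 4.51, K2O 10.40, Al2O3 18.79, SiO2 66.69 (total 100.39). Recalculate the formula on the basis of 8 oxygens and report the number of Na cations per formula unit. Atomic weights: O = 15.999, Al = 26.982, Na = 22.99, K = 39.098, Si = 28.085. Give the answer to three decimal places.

Na2O: 4.51/61.979 = 0.07277 mol → 0.14554 mol Na, 0.07277 mol O.
K2O: 10.40/94.195 = 0.11041 mol → 0.22082 mol K, 0.11041 mol O.
Al2O3: 18.79/101.961 = 0.18429 mol → 0.36858 mol Al, 0.55287 mol O.
SiO2: 66.69/60.083 = 1.10996 mol → 1.10996 mol Si, 2.21992 mol O.
Total oxygen = 2.95597 mol. Normalization factor = 8/2.95597 = 2.70639.
Na per 8 O = 0.14554 × 2.70639 = 0.394.

0.394 Na apfu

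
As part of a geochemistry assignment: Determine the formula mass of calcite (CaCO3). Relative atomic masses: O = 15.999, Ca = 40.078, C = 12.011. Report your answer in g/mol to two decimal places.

100.09 g/mol

Ca: 1 × 40.078 = 40.0780
C: 1 × 12.011 = 12.0110
O: 3 × 15.999 = 47.9970
Summing the contributions gives the formula mass.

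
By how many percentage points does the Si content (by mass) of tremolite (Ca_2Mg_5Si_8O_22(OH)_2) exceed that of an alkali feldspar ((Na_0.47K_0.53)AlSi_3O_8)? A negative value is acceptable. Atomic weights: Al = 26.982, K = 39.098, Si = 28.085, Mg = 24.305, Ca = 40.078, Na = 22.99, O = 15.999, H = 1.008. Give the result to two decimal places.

First mineral: 224.680 g Si in 812.353 g formula = 27.66 wt% Si.
Second mineral: 84.255 g Si in 270.756 g formula = 31.12 wt% Si.
27.66% − 31.12% gives a difference of -3.46 percentage points.

-3.46 percentage points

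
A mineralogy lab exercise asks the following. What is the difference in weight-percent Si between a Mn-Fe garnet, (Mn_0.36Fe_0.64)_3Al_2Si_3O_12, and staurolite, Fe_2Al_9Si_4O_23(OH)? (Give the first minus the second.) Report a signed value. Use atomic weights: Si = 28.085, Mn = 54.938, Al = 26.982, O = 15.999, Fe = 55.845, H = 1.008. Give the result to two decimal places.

Si in (Mn_0.36Fe_0.64)_3Al_2Si_3O_12: molar mass 496.762 g/mol; 3×28.085 = 84.255 g → 16.96 wt%.
Si in Fe_2Al_9Si_4O_23(OH): molar mass 851.852 g/mol; 4×28.085 = 112.340 g → 13.19 wt%.
Difference = 16.96 − 13.19 = 3.77 percentage points.

3.77 percentage points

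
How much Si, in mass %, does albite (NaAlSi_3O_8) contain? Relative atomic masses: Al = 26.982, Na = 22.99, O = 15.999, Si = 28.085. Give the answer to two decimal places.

32.13 mass %

Formula mass = 1*22.99 + 1*26.982 + 3*28.085 + 8*15.999 = 262.219 g/mol, of which 84.255 g is Si.
So Si makes up 84.255/262.219 = 0.3213 of the mass, i.e. 32.13%.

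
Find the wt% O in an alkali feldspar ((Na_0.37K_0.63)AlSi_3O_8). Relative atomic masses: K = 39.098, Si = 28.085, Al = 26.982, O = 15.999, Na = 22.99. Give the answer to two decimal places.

Formula mass = 0.37·22.99 + 0.63·39.098 + 1·26.982 + 3·28.085 + 8·15.999 = 272.367 g/mol, of which 127.992 g is O.
So O makes up 127.992/272.367 = 0.4699 of the mass, i.e. 46.99%.

46.99 weight percent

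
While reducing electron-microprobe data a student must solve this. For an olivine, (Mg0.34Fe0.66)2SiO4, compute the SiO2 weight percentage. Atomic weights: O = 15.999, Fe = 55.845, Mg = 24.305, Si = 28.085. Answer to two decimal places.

32.95 wt%

Formula mass = 182.324 g/mol.
1 Si → 1.0000 mol SiO2 per formula unit; M(SiO2) = 60.083, so SiO2 mass = 60.083 g.
60.083/182.324 × 100 = 32.95 wt%.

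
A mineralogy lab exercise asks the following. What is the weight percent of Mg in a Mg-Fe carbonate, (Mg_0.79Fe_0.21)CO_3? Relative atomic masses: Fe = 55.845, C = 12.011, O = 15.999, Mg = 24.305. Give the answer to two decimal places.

Formula mass = 0.79*24.305 + 0.21*55.845 + 1*12.011 + 3*15.999 = 90.936 g/mol, of which 19.201 g is Mg.
So Mg makes up 19.201/90.936 = 0.2111 of the mass, i.e. 21.11%.

21.11 weight percent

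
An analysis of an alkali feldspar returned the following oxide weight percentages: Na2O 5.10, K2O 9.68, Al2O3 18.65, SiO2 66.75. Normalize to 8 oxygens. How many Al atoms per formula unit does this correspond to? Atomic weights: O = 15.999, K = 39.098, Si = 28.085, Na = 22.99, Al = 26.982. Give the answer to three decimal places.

0.990 Al apfu

Na2O (M=61.979): mol = 0.08229; Na = 0.16458, O = 0.08229.
K2O (M=94.195): mol = 0.10277; K = 0.20554, O = 0.10277.
Al2O3 (M=101.961): mol = 0.18291; Al = 0.36582, O = 0.54873.
SiO2 (M=60.083): mol = 1.11096; Si = 1.11096, O = 2.22192.
ΣO = 2.95571; factor = 8/ΣO = 2.70663.
Al apfu = 0.36582 × 2.70663 = 0.990.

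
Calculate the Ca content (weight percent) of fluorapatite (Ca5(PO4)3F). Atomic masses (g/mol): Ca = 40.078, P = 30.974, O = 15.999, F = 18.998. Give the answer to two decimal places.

Formula mass = 5×40.078 + 3×30.974 + 12×15.999 + 1×18.998 = 504.298 g/mol, of which 200.390 g is Ca.
So Ca makes up 200.390/504.298 = 0.3974 of the mass, i.e. 39.74%.

39.74 weight percent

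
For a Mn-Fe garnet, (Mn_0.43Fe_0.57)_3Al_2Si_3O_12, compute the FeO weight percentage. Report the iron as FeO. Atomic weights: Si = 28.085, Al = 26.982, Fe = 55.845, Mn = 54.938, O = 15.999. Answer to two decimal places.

Molar mass of (Mn_0.43Fe_0.57)_3Al_2Si_3O_12 = 1.29*54.938 + 1.71*55.845 + 2*26.982 + 3*28.085 + 12*15.999 = 496.572 g/mol.
Each formula unit contains 1.71 Fe, equivalent to 1.71/1 = 1.7100 mol FeO.
M(FeO) = 1×55.845 + 1×15.999 = 71.844 g/mol.
Mass of FeO per formula unit = 1.7100 × 71.844 = 122.853 g.
FeO wt% = 122.853 / 496.572 × 100 = 24.74%.

24.74 wt%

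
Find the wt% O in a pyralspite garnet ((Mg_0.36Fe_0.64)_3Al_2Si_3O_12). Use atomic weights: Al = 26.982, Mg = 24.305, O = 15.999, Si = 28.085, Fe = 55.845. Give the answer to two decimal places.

41.41 wt%

Formula mass = 1.08*24.305 + 1.92*55.845 + 2*26.982 + 3*28.085 + 12*15.999 = 463.679 g/mol, of which 191.988 g is O.
So O makes up 191.988/463.679 = 0.4141 of the mass, i.e. 41.41%.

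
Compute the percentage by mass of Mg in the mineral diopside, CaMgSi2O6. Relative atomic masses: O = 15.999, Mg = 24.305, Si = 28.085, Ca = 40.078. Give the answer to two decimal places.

Molar mass of CaMgSi2O6: 1*40.078 + 1*24.305 + 2*28.085 + 6*15.999 = 216.547 g/mol.
Mass of Mg per formula unit: 1 × 24.305 = 24.305 g.
Weight fraction Mg = 24.305 / 216.547 = 0.1122.

11.22 wt%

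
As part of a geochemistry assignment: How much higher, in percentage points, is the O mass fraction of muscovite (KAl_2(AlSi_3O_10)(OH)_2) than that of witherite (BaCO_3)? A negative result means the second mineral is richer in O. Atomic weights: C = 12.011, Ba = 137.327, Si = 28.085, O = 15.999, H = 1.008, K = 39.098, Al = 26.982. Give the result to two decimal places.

23.88 percentage points

O in KAl_2(AlSi_3O_10)(OH)_2: molar mass 398.303 g/mol; 12×15.999 = 191.988 g → 48.20 wt%.
O in BaCO_3: molar mass 197.335 g/mol; 3×15.999 = 47.997 g → 24.32 wt%.
Difference = 48.20 − 24.32 = 23.88 percentage points.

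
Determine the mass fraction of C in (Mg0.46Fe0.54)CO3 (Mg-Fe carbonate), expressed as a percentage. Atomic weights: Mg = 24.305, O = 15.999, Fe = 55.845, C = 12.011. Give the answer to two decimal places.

Formula mass = 0.46*24.305 + 0.54*55.845 + 1*12.011 + 3*15.999 = 101.345 g/mol, of which 12.011 g is C.
So C makes up 12.011/101.345 = 0.1185 of the mass, i.e. 11.85%.

11.85 mass %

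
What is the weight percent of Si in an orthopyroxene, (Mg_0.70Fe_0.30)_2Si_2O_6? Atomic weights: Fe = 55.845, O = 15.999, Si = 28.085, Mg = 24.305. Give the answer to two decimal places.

25.57 weight percent

M((Mg_0.70Fe_0.30)_2Si_2O_6) = 219.698 g/mol.
Si contributes 2 × 28.085 = 56.170 g per mole.
56.170/219.698 = 0.2557 → 25.57%.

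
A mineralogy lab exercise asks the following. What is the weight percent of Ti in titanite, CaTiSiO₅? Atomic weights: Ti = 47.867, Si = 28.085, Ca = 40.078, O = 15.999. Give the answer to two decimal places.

24.42 mass %

Formula mass = 1*40.078 + 1*47.867 + 1*28.085 + 5*15.999 = 196.025 g/mol, of which 47.867 g is Ti.
So Ti makes up 47.867/196.025 = 0.2442 of the mass, i.e. 24.42%.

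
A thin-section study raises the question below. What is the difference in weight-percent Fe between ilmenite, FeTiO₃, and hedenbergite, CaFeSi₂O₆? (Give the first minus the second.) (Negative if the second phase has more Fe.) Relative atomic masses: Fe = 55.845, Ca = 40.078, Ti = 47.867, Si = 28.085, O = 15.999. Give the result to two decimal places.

14.30 percentage points

M(FeTiO₃) = 151.709 g/mol, so wt% Fe = 55.845/151.709 × 100 = 36.81%.
M(CaFeSi₂O₆) = 248.087 g/mol, so wt% Fe = 55.845/248.087 × 100 = 22.51%.
36.81 − 22.51 = 14.30 pp.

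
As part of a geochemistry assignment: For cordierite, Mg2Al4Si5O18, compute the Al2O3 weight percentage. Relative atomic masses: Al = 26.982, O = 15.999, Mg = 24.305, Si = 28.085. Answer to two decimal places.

34.86 wt%

M(Mg2Al4Si5O18) = 584.945 g/mol; M(Al2O3) = 101.961 g/mol.
Moles Al2O3 per formula unit = 4 Al ÷ 2 = 2.0000.
Al2O3 fraction = (2.0000 × 101.961) / 584.945 = 203.922/584.945 = 0.3486.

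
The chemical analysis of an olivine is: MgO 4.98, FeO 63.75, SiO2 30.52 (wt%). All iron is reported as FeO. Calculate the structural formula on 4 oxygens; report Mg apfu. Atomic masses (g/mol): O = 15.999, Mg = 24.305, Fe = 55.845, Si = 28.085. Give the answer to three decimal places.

0.244 Mg apfu

MgO: 4.98/40.304 = 0.12356 mol → 0.12356 mol Mg, 0.12356 mol O.
FeO: 63.75/71.844 = 0.88734 mol → 0.88734 mol Fe, 0.88734 mol O.
SiO2: 30.52/60.083 = 0.50796 mol → 0.50796 mol Si, 1.01592 mol O.
Total oxygen = 2.02682 mol. Normalization factor = 4/2.02682 = 1.97353.
Mg per 4 O = 0.12356 × 1.97353 = 0.244.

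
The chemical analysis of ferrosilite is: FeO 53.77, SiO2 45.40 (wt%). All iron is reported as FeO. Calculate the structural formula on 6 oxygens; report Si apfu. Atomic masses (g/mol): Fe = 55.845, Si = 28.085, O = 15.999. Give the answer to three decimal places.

FeO (M=71.844): mol = 0.74843; Fe = 0.74843, O = 0.74843.
SiO2 (M=60.083): mol = 0.75562; Si = 0.75562, O = 1.51124.
ΣO = 2.25967; factor = 6/ΣO = 2.65525.
Si apfu = 0.75562 × 2.65525 = 2.006.

2.006 Si apfu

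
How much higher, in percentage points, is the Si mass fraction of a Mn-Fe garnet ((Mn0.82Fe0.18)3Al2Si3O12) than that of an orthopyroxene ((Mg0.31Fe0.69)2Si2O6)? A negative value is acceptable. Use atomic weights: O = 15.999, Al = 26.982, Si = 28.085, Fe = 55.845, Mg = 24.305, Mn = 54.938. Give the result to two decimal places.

Si in (Mn0.82Fe0.18)3Al2Si3O12: molar mass 495.511 g/mol; 3×28.085 = 84.255 g → 17.00 wt%.
Si in (Mg0.31Fe0.69)2Si2O6: molar mass 244.299 g/mol; 2×28.085 = 56.170 g → 22.99 wt%.
Difference = 17.00 − 22.99 = -5.99 percentage points.

-5.99 percentage points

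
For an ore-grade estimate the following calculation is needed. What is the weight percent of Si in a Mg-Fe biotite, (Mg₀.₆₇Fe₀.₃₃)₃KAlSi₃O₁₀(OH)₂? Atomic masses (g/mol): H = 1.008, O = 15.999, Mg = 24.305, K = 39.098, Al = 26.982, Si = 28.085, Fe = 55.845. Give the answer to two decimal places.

18.79 mass %

Formula mass = 2.01*24.305 + 0.99*55.845 + 1*39.098 + 1*26.982 + 3*28.085 + 12*15.999 + 2*1.008 = 448.479 g/mol, of which 84.255 g is Si.
So Si makes up 84.255/448.479 = 0.1879 of the mass, i.e. 18.79%.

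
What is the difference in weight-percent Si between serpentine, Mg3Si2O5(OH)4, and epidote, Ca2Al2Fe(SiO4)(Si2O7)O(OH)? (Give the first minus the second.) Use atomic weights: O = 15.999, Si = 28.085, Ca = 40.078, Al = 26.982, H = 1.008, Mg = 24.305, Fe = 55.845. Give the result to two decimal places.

2.83 percentage points

M(Mg3Si2O5(OH)4) = 277.108 g/mol, so wt% Si = 56.170/277.108 × 100 = 20.27%.
M(Ca2Al2Fe(SiO4)(Si2O7)O(OH)) = 483.215 g/mol, so wt% Si = 84.255/483.215 × 100 = 17.44%.
20.27 − 17.44 = 2.83 pp.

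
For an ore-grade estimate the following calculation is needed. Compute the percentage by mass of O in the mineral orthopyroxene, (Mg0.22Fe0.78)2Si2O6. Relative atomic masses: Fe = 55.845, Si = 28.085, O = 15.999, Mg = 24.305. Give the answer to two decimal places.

38.40 mass %

M((Mg0.22Fe0.78)2Si2O6) = 249.976 g/mol.
O contributes 6 × 15.999 = 95.994 g per mole.
95.994/249.976 = 0.3840 → 38.40%.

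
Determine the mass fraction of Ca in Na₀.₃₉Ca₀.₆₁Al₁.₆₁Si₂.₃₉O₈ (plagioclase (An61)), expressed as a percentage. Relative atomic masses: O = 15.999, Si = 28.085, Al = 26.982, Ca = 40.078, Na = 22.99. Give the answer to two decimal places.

Molar mass of Na₀.₃₉Ca₀.₆₁Al₁.₆₁Si₂.₃₉O₈: 0.39×22.99 + 0.61×40.078 + 1.61×26.982 + 2.39×28.085 + 8×15.999 = 271.970 g/mol.
Mass of Ca per formula unit: 0.61 × 40.078 = 24.448 g.
Weight fraction Ca = 24.448 / 271.970 = 0.0899.

8.99 mass %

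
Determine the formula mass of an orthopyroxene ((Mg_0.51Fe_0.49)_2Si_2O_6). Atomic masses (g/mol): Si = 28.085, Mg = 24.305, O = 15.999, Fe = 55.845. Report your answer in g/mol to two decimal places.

231.68 g/mol

Mg: 1.02 × 24.305 = 24.7911
Fe: 0.98 × 55.845 = 54.7281
Si: 2 × 28.085 = 56.1700
O: 6 × 15.999 = 95.9940
Summing the contributions gives the formula mass.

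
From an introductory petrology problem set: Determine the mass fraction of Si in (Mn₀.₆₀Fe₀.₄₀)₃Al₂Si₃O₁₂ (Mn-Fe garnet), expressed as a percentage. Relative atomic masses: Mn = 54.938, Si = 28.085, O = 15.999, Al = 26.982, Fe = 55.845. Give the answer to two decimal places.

16.98 mass %

Formula mass = 1.80*54.938 + 1.20*55.845 + 2*26.982 + 3*28.085 + 12*15.999 = 496.109 g/mol, of which 84.255 g is Si.
So Si makes up 84.255/496.109 = 0.1698 of the mass, i.e. 16.98%.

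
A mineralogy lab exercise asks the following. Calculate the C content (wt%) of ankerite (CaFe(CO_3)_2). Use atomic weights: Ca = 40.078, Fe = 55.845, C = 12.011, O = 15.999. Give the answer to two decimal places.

Formula mass = 1*40.078 + 1*55.845 + 2*12.011 + 6*15.999 = 215.939 g/mol, of which 24.022 g is C.
So C makes up 24.022/215.939 = 0.1112 of the mass, i.e. 11.12%.

11.12 wt%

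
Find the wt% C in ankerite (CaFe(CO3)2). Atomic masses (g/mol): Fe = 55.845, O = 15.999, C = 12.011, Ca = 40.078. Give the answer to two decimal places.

11.12 wt%

Formula mass = 1*40.078 + 1*55.845 + 2*12.011 + 6*15.999 = 215.939 g/mol, of which 24.022 g is C.
So C makes up 24.022/215.939 = 0.1112 of the mass, i.e. 11.12%.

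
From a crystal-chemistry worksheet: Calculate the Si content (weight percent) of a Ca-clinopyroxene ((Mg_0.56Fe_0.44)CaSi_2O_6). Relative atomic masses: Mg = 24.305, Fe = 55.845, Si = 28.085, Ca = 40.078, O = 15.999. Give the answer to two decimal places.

M((Mg_0.56Fe_0.44)CaSi_2O_6) = 230.425 g/mol.
Si contributes 2 × 28.085 = 56.170 g per mole.
56.170/230.425 = 0.2438 → 24.38%.

24.38 weight percent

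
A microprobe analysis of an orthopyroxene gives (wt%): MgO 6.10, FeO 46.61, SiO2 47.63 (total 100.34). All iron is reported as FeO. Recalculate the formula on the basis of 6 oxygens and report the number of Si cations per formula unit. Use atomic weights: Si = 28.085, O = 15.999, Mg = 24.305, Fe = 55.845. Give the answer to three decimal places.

MgO: 6.10/40.304 = 0.15135 mol → 0.15135 mol Mg, 0.15135 mol O.
FeO: 46.61/71.844 = 0.64877 mol → 0.64877 mol Fe, 0.64877 mol O.
SiO2: 47.63/60.083 = 0.79274 mol → 0.79274 mol Si, 1.58548 mol O.
Total oxygen = 2.38560 mol. Normalization factor = 6/2.38560 = 2.51509.
Si per 6 O = 0.79274 × 2.51509 = 1.994.

1.994 Si apfu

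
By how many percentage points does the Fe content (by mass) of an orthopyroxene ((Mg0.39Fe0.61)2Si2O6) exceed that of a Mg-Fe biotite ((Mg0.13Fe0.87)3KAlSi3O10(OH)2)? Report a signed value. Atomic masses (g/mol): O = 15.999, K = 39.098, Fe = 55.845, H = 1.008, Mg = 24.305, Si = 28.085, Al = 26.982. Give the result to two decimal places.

-0.70 percentage points

Fe in (Mg0.39Fe0.61)2Si2O6: molar mass 239.253 g/mol; 1.22×55.845 = 68.131 g → 28.48 wt%.
Fe in (Mg0.13Fe0.87)3KAlSi3O10(OH)2: molar mass 499.573 g/mol; 2.61×55.845 = 145.755 g → 29.18 wt%.
Difference = 28.48 − 29.18 = -0.70 percentage points.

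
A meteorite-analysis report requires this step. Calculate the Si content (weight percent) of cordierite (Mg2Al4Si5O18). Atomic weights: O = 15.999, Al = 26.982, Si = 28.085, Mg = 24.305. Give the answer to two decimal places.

Molar mass of Mg2Al4Si5O18: 2×24.305 + 4×26.982 + 5×28.085 + 18×15.999 = 584.945 g/mol.
Mass of Si per formula unit: 5 × 28.085 = 140.425 g.
Weight fraction Si = 140.425 / 584.945 = 0.2401.

24.01 weight percent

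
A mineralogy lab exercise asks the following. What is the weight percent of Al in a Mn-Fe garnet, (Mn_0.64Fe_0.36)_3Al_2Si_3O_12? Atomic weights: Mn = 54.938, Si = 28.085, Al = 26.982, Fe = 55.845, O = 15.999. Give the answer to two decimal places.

Formula mass = 1.92×54.938 + 1.08×55.845 + 2×26.982 + 3×28.085 + 12×15.999 = 496.001 g/mol, of which 53.964 g is Al.
So Al makes up 53.964/496.001 = 0.1088 of the mass, i.e. 10.88%.

10.88 weight percent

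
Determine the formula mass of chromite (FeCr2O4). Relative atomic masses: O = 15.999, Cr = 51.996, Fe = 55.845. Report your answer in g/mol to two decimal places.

The formula mass is the sum 1*55.845 + 2*51.996 + 4*15.999.

223.83 g/mol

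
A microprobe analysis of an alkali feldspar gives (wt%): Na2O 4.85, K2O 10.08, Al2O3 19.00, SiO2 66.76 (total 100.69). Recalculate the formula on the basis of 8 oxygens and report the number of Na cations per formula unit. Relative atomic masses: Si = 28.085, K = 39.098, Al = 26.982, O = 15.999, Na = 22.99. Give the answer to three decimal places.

4.85 wt% Na2O ÷ 61.979 g/mol = 0.07825 mol, giving 0.15650 Na and 0.07825 O.
10.08 wt% K2O ÷ 94.195 g/mol = 0.10701 mol, giving 0.21402 K and 0.10701 O.
19.00 wt% Al2O3 ÷ 101.961 g/mol = 0.18635 mol, giving 0.37270 Al and 0.55905 O.
66.76 wt% SiO2 ÷ 60.083 g/mol = 1.11113 mol, giving 1.11113 Si and 2.22226 O.
Oxygen sums to 2.96657; scaling by 8/2.96657 = 2.69672 puts the formula on 8 O.
Na: 0.15650 × 2.69672 = 0.422 atoms per formula unit.

0.422 Na apfu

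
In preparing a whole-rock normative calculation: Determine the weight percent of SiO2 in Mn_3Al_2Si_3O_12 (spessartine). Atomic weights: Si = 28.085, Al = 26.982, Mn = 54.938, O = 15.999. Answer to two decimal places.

36.41 wt%

M(Mn_3Al_2Si_3O_12) = 495.021 g/mol; M(SiO2) = 60.083 g/mol.
Moles SiO2 per formula unit = 3 Si ÷ 1 = 3.0000.
SiO2 fraction = (3.0000 × 60.083) / 495.021 = 180.249/495.021 = 0.3641.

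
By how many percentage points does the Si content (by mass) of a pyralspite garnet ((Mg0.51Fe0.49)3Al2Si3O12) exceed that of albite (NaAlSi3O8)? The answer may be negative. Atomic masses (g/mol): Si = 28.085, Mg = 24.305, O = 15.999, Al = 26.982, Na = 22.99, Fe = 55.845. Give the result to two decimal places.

First mineral: 84.255 g Si in 449.486 g formula = 18.74 wt% Si.
Second mineral: 84.255 g Si in 262.219 g formula = 32.13 wt% Si.
18.74% − 32.13% gives a difference of -13.39 percentage points.

-13.39 percentage points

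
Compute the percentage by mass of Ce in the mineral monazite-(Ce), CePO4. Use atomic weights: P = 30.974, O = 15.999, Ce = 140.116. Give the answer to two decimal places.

59.60 weight percent

Molar mass of CePO4: 1*140.116 + 1*30.974 + 4*15.999 = 235.086 g/mol.
Mass of Ce per formula unit: 1 × 140.116 = 140.116 g.
Weight fraction Ce = 140.116 / 235.086 = 0.5960.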